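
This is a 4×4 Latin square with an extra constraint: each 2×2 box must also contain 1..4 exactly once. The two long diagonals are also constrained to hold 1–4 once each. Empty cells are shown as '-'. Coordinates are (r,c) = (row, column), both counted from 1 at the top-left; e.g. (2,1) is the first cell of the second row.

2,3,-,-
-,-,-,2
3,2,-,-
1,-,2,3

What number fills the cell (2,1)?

4

(1,4) = 4 (sole candidate).
(2,1) = 4: row 2 has {2}; col 1 has {1,2,3}; box has {2,3} → only 4 remains.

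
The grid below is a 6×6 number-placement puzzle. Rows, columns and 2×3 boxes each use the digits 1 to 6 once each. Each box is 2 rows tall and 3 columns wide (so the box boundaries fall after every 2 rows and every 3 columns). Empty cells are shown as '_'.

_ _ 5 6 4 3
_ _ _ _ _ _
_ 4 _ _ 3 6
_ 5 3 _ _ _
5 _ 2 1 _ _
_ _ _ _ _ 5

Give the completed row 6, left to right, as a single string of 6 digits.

R3C3 = 1 (sole candidate).
R5C5 = 6 (sole candidate).
R5C6 = 4 (sole candidate).
R6C5 = 2: row 6 has {5}; col 5 has {3,4,6}; box has {1,4,5,6} → only 2 remains.
R3C1 = 2 (sole candidate).
R3C4 = 5 (sole candidate).
R4C1 = 6 (sole candidate).
R4C5 = 1 (sole candidate).
R4C6 = 2 (sole candidate).
R5C2 = 3 (sole candidate).
R6C4 = 3: row 6 has {2,5}; col 4 has {1,5,6}; box has {1,2,4,5,6} → only 3 remains.
R1C1 = 1 (sole candidate).
R1C2 = 2 (sole candidate).
R2C2 = 6 (sole candidate).
R2C3 = 4 (sole candidate).
R2C4 = 2 (sole candidate).
R2C5 = 5 (sole candidate).
R2C6 = 1 (sole candidate).
R4C4 = 4 (sole candidate).
R6C1 = 4: row 6 has {2,3,5}; col 1 has {1,2,5,6}; box has {2,3,5} → only 4 remains.
R6C2 = 1: row 6 has {2,3,4,5}; col 2 has {2,3,4,5,6}; box has {2,3,4,5} → only 1 remains.
R6C3 = 6: row 6 has {1,2,3,4,5}; col 3 has {1,2,3,4,5}; box has {1,2,3,4,5} → only 6 remains.

416325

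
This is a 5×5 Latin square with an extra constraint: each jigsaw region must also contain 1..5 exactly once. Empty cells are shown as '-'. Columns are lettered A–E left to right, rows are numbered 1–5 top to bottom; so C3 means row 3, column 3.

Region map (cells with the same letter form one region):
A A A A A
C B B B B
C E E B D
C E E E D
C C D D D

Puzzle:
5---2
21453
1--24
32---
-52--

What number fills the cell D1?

1

B3 = 3: row 3 has {1,2,4}; col 2 has {1,2,5}; region has {2} → only 3 remains.
C3 = 5: row 3 has {1,2,3,4}; col 3 has {2,4}; region has {2,3} → only 5 remains.
C4 = 1: row 4 has {2,3}; col 3 has {2,4,5}; region has {2,3,5} → only 1 remains.
D4 = 4: row 4 has {1,2,3}; col 4 has {2,5}; region has {1,2,3,5} → only 4 remains.
E4 = 5: row 4 has {1,2,3,4}; col 5 has {2,3,4}; region has {2,4} → only 5 remains.
A5 = 4: row 5 has {2,5}; col 1 has {1,2,3,5}; region has {1,2,3,5} → only 4 remains.
E5 = 1: row 5 has {2,4,5}; col 5 has {2,3,4,5}; region has {2,4,5} → only 1 remains.
B1 = 4: row 1 has {2,5}; col 2 has {1,2,3,5}; region has {2,5} → only 4 remains.
C1 = 3: row 1 has {2,4,5}; col 3 has {1,2,4,5}; region has {2,4,5} → only 3 remains.
D1 = 1: row 1 has {2,3,4,5}; col 4 has {2,4,5}; region has {2,3,4,5} → only 1 remains.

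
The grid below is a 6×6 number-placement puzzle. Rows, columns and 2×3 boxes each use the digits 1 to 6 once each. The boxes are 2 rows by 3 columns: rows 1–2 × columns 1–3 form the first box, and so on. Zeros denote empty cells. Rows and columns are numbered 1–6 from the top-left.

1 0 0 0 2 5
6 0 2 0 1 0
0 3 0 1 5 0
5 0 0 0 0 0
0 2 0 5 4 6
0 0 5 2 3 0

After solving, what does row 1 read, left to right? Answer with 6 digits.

r1c2 = 4: row 1 has {1,2,5}; col 2 has {2,3}; box has {1,2,6} → only 4 remains.
r1c3 = 3: row 1 has {1,2,4,5}; col 3 has {2,5}; box has {1,2,4,6} → only 3 remains.
r1c4 = 6: row 1 has {1,2,3,4,5}; col 4 has {1,2,5}; box has {1,2,5} → only 6 remains.

143625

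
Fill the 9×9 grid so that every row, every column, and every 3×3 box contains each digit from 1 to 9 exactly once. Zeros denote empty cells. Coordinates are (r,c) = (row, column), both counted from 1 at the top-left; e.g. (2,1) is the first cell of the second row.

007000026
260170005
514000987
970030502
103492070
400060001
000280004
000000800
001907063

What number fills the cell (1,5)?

4

(3,5) = 2 (sole candidate).
(4,4) = 8 (sole candidate).
(4,6) = 1 (sole candidate).
(4,8) = 4 (sole candidate).
(5,7) = 6 (sole candidate).
(5,9) = 8 (sole candidate).
(6,6) = 5 (sole candidate).
(6,7) = 3 (sole candidate).
(6,8) = 9 (sole candidate).
(8,9) = 9 (sole candidate).
(9,1) = 8 (sole candidate).
(9,7) = 2 (sole candidate).
(1,1) = 3 (sole candidate).
(1,4) = 5 (sole candidate).
(1,5) = 4: row 1 has {2,3,5,6,7}; col 5 has {2,3,6,7,8,9}; box has {1,2,5,7} → only 4 remains.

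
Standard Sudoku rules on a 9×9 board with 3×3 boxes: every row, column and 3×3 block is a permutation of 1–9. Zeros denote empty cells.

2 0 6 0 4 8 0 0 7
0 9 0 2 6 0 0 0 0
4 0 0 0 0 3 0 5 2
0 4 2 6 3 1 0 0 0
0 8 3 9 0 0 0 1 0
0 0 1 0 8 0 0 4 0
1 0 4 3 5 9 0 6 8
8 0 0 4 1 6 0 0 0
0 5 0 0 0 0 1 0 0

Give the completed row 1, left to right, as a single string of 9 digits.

216548397

r1c4 = 5: in row 1, 5 can only go here (every other open cell in that row sees a 5).
r2c6 = 7: row 2 has {2,6,9}; col 6 has {1,3,6,8,9}; box has {2,3,4,5,6,8} → only 7 remains.
r3c4 = 1: row 3 has {2,3,4,5}; col 4 has {2,3,4,5,6,9}; box has {2,3,4,5,6,7,8} → only 1 remains.
r3c5 = 9: row 3 has {1,2,3,4,5}; col 5 has {1,3,4,5,6,8}; box has {1,2,3,4,5,6,7,8} → only 9 remains.
r6c4 = 7: row 6 has {1,4,8}; col 4 has {1,2,3,4,5,6,9}; box has {1,3,6,8,9} → only 7 remains.
r9c4 = 8: row 9 has {1,5}; col 4 has {1,2,3,4,5,6,7,9}; box has {1,3,4,5,6,9} → only 8 remains.
r9c6 = 2: row 9 has {1,5,8}; col 6 has {1,3,6,7,8,9}; box has {1,3,4,5,6,8,9} → only 2 remains.
r3c2 = 7: row 3 has {1,2,3,4,5,9}; col 2 has {4,5,8,9}; box has {2,4,6,9} → only 7 remains.
r3c3 = 8: row 3 has {1,2,3,4,5,7,9}; col 3 has {1,2,3,4,6}; box has {2,4,6,7,9} → only 8 remains.
r3c7 = 6: row 3 has {1,2,3,4,5,7,8,9}; col 7 has {1}; box has {2,5,7} → only 6 remains.
r5c5 = 2: row 5 has {1,3,8,9}; col 5 has {1,3,4,5,6,8,9}; box has {1,3,6,7,8,9} → only 2 remains.
r6c2 = 6: row 6 has {1,4,7,8}; col 2 has {4,5,7,8,9}; box has {1,2,3,4,8} → only 6 remains.
r6c6 = 5: row 6 has {1,4,6,7,8}; col 6 has {1,2,3,6,7,8,9}; box has {1,2,3,6,7,8,9} → only 5 remains.
r7c2 = 2: row 7 has {1,3,4,5,6,8,9}; col 2 has {4,5,6,7,8,9}; box has {1,4,5,8} → only 2 remains.
r7c7 = 7: row 7 has {1,2,3,4,5,6,8,9}; col 7 has {1,6}; box has {1,6,8} → only 7 remains.
r8c2 = 3: row 8 has {1,4,6,8}; col 2 has {2,4,5,6,7,8,9}; box has {1,2,4,5,8} → only 3 remains.
r9c5 = 7: row 9 has {1,2,5,8}; col 5 has {1,2,3,4,5,6,8,9}; box has {1,2,3,4,5,6,8,9} → only 7 remains.
r1c2 = 1: row 1 has {2,4,5,6,7,8}; col 2 has {2,3,4,5,6,7,8,9}; box has {2,4,6,7,8,9} → only 1 remains.
r2c3 = 5: row 2 has {2,6,7,9}; col 3 has {1,2,3,4,6,8}; box has {1,2,4,6,7,8,9} → only 5 remains.
r5c6 = 4: row 5 has {1,2,3,8,9}; col 6 has {1,2,3,5,6,7,8,9}; box has {1,2,3,5,6,7,8,9} → only 4 remains.
r5c7 = 5: row 5 has {1,2,3,4,8,9}; col 7 has {1,6,7}; box has {1,4} → only 5 remains.
r5c9 = 6: row 5 has {1,2,3,4,5,8,9}; col 9 has {2,7,8}; box has {1,4,5} → only 6 remains.
r6c1 = 9: row 6 has {1,4,5,6,7,8}; col 1 has {1,2,4,8}; box has {1,2,3,4,6,8} → only 9 remains.
r6c9 = 3: row 6 has {1,4,5,6,7,8,9}; col 9 has {2,6,7,8}; box has {1,4,5,6} → only 3 remains.
r9c1 = 6: row 9 has {1,2,5,7,8}; col 1 has {1,2,4,8,9}; box has {1,2,3,4,5,8} → only 6 remains.
r9c3 = 9: row 9 has {1,2,5,6,7,8}; col 3 has {1,2,3,4,5,6,8}; box has {1,2,3,4,5,6,8} → only 9 remains.
r9c8 = 3: row 9 has {1,2,5,6,7,8,9}; col 8 has {1,4,5,6}; box has {1,6,7,8} → only 3 remains.
r9c9 = 4: row 9 has {1,2,3,5,6,7,8,9}; col 9 has {2,3,6,7,8}; box has {1,3,6,7,8} → only 4 remains.
r1c8 = 9: row 1 has {1,2,4,5,6,7,8}; col 8 has {1,3,4,5,6}; box has {2,5,6,7} → only 9 remains.
r2c1 = 3: row 2 has {2,5,6,7,9}; col 1 has {1,2,4,6,8,9}; box has {1,2,4,5,6,7,8,9} → only 3 remains.
r2c8 = 8: row 2 has {2,3,5,6,7,9}; col 8 has {1,3,4,5,6,9}; box has {2,5,6,7,9} → only 8 remains.
r2c9 = 1: row 2 has {2,3,5,6,7,8,9}; col 9 has {2,3,4,6,7,8}; box has {2,5,6,7,8,9} → only 1 remains.
r4c8 = 7: row 4 has {1,2,3,4,6}; col 8 has {1,3,4,5,6,8,9}; box has {1,3,4,5,6} → only 7 remains.
r4c9 = 9: row 4 has {1,2,3,4,6,7}; col 9 has {1,2,3,4,6,7,8}; box has {1,3,4,5,6,7} → only 9 remains.
r5c1 = 7: row 5 has {1,2,3,4,5,6,8,9}; col 1 has {1,2,3,4,6,8,9}; box has {1,2,3,4,6,8,9} → only 7 remains.
r6c7 = 2: row 6 has {1,3,4,5,6,7,8,9}; col 7 has {1,5,6,7}; box has {1,3,4,5,6,7,9} → only 2 remains.
r8c3 = 7: row 8 has {1,3,4,6,8}; col 3 has {1,2,3,4,5,6,8,9}; box has {1,2,3,4,5,6,8,9} → only 7 remains.
r8c7 = 9: row 8 has {1,3,4,6,7,8}; col 7 has {1,2,5,6,7}; box has {1,3,4,6,7,8} → only 9 remains.
r8c8 = 2: row 8 has {1,3,4,6,7,8,9}; col 8 has {1,3,4,5,6,7,8,9}; box has {1,3,4,6,7,8,9} → only 2 remains.
r8c9 = 5: row 8 has {1,2,3,4,6,7,8,9}; col 9 has {1,2,3,4,6,7,8,9}; box has {1,2,3,4,6,7,8,9} → only 5 remains.
r1c7 = 3: row 1 has {1,2,4,5,6,7,8,9}; col 7 has {1,2,5,6,7,9}; box has {1,2,5,6,7,8,9} → only 3 remains.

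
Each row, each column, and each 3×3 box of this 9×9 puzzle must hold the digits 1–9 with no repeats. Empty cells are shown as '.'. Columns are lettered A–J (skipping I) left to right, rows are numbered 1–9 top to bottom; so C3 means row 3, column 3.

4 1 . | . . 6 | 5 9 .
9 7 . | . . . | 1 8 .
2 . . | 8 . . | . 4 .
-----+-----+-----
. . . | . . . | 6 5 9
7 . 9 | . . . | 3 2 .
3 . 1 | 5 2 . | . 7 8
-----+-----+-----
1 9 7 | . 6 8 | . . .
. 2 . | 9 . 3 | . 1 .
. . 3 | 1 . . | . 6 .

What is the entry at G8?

C1 = 8: row 1 has {1,4,5,6,9}; col 3 has {1,3,7,9}; box has {1,2,4,7,9} → only 8 remains.
G3 = 7: row 3 has {2,4,8}; col 7 has {1,3,5,6}; box has {1,4,5,8,9} → only 7 remains.
A4 = 8: row 4 has {5,6,9}; col 1 has {1,2,3,4,7,9}; box has {1,3,7,9} → only 8 remains.
B4 = 4: row 4 has {5,6,8,9}; col 2 has {1,2,7,9}; box has {1,3,7,8,9} → only 4 remains.
C4 = 2: row 4 has {4,5,6,8,9}; col 3 has {1,3,7,8,9}; box has {1,3,4,7,8,9} → only 2 remains.
B6 = 6: row 6 has {1,2,3,5,7,8}; col 2 has {1,2,4,7,9}; box has {1,2,3,4,7,8,9} → only 6 remains.
G6 = 4: row 6 has {1,2,3,5,6,7,8}; col 7 has {1,3,5,6,7}; box has {2,3,5,6,7,8,9} → only 4 remains.
G7 = 2: row 7 has {1,6,7,8,9}; col 7 has {1,3,4,5,6,7}; box has {1,6} → only 2 remains.
H7 = 3: row 7 has {1,2,6,7,8,9}; col 8 has {1,2,4,5,6,7,8,9}; box has {1,2,6} → only 3 remains.
G8 = 8: row 8 has {1,2,3,9}; col 7 has {1,2,3,4,5,6,7}; box has {1,2,3,6} → only 8 remains.

8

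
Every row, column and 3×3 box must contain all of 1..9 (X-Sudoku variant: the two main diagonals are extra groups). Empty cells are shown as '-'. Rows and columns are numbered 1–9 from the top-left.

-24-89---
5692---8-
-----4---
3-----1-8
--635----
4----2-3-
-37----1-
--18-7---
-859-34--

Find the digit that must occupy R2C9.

4

R2C6 = 1 (sole candidate).
R4C3 = 2 (sole candidate).
R4C6 = 6 (sole candidate).
R5C6 = 8 (sole candidate).
R6C3 = 8 (sole candidate).
R6C4 = 1 (sole candidate).
R7C6 = 5 (sole candidate).
R8C8 = 9 (sole candidate).
R9C1 = 2 (sole candidate).
R9C9 = 7 (sole candidate).
R1C1 = 1 (sole candidate).
R1C9 = 3 (sole candidate).
R2C7 = 7 (sole candidate).
R2C9 = 4: row 2 has {1,2,5,6,7,8,9}; col 9 has {3,7,8}; box has {3,7,8} → only 4 remains.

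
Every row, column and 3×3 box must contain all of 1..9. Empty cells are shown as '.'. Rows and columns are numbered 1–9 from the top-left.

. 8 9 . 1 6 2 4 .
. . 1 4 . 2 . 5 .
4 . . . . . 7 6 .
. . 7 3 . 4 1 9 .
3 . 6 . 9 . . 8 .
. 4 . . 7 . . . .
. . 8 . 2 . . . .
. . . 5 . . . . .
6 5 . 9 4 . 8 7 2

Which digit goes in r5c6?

5

r1c4 = 7: row 1 has {1,2,4,6,8,9}; col 4 has {3,4,5,9}; box has {1,2,4,6} → only 7 remains.
r1c9 = 3: row 1 has {1,2,4,6,7,8,9}; col 9 has {2}; box has {2,4,5,6,7} → only 3 remains.
r2c1 = 7: row 2 has {1,2,4,5}; col 1 has {3,4,6}; box has {1,4,8,9} → only 7 remains.
r2c7 = 9: row 2 has {1,2,4,5,7}; col 7 has {1,2,7,8}; box has {2,3,4,5,6,7} → only 9 remains.
r2c9 = 8: row 2 has {1,2,4,5,7,9}; col 9 has {2,3}; box has {2,3,4,5,6,7,9} → only 8 remains.
r3c4 = 8: row 3 has {4,6,7}; col 4 has {3,4,5,7,9}; box has {1,2,4,6,7} → only 8 remains.
r3c9 = 1: row 3 has {4,6,7,8}; col 9 has {2,3,8}; box has {2,3,4,5,6,7,8,9} → only 1 remains.
r4c2 = 2: row 4 has {1,3,4,7,9}; col 2 has {4,5,8}; box has {3,4,6,7} → only 2 remains.
r5c2 = 1: row 5 has {3,6,8,9}; col 2 has {2,4,5,8}; box has {2,3,4,6,7} → only 1 remains.
r5c4 = 2: row 5 has {1,3,6,8,9}; col 4 has {3,4,5,7,8,9}; box has {3,4,7,9} → only 2 remains.
r5c6 = 5: row 5 has {1,2,3,6,8,9}; col 6 has {2,4,6}; box has {2,3,4,7,9} → only 5 remains.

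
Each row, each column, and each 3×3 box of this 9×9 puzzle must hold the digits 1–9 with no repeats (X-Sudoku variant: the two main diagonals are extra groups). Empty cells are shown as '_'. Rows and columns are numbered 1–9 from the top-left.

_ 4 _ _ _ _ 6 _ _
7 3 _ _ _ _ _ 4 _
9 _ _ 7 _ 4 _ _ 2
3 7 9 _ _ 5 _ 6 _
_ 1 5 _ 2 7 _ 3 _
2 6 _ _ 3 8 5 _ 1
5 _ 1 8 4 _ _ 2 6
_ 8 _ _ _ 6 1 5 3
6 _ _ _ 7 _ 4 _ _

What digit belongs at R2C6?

R1C1 = 1: row 1 has {4,6}; col 1 has {2,3,5,6,7,9}; box has {3,4,7,9}; main diagonal has {2,3,5,8} → only 1 remains.
R3C2 = 5: row 3 has {2,4,7,9}; col 2 has {1,3,4,6,7,8}; box has {1,3,4,7,9} → only 5 remains.
R3C3 = 6: row 3 has {2,4,5,7,9}; col 3 has {1,5,9}; box has {1,3,4,5,7,9}; main diagonal has {1,2,3,5,8} → only 6 remains.
R3C7 = 3: row 3 has {2,4,5,6,7,9}; col 7 has {1,4,5,6}; box has {2,4,6}; anti-diagonal has {1,2,4,5,6,8} → only 3 remains.
R4C4 = 4: row 4 has {3,5,6,7,9}; col 4 has {7,8}; box has {2,3,5,7,8}; main diagonal has {1,2,3,5,6,8} → only 4 remains.
R4C5 = 1: row 4 has {3,4,5,6,7,9}; col 5 has {2,3,4,7}; box has {2,3,4,5,7,8} → only 1 remains.
R4C9 = 8: row 4 has {1,3,4,5,6,7,9}; col 9 has {1,2,3,6}; box has {1,3,5,6} → only 8 remains.
R5C7 = 9: row 5 has {1,2,3,5,7}; col 7 has {1,3,4,5,6}; box has {1,3,5,6,8} → only 9 remains.
R5C9 = 4: row 5 has {1,2,3,5,7,9}; col 9 has {1,2,3,6,8}; box has {1,3,5,6,8,9} → only 4 remains.
R6C3 = 4: row 6 has {1,2,3,5,6,8}; col 3 has {1,5,6,9}; box has {1,2,3,5,6,7,9} → only 4 remains.
R6C4 = 9: row 6 has {1,2,3,4,5,6,8}; col 4 has {4,7,8}; box has {1,2,3,4,5,7,8}; anti-diagonal has {1,2,3,4,5,6,8} → only 9 remains.
R6C8 = 7: row 6 has {1,2,3,4,5,6,8,9}; col 8 has {2,3,4,5,6}; box has {1,3,4,5,6,8,9} → only 7 remains.
R7C2 = 9: row 7 has {1,2,4,5,6,8}; col 2 has {1,3,4,5,6,7,8}; box has {1,5,6,8} → only 9 remains.
R7C6 = 3: row 7 has {1,2,4,5,6,8,9}; col 6 has {4,5,6,7,8}; box has {4,6,7,8} → only 3 remains.
R7C7 = 7: row 7 has {1,2,3,4,5,6,8,9}; col 7 has {1,3,4,5,6,9}; box has {1,2,3,4,5,6}; main diagonal has {1,2,3,4,5,6,8} → only 7 remains.
R8C1 = 4: row 8 has {1,3,5,6,8}; col 1 has {1,2,3,5,6,7,9}; box has {1,5,6,8,9} → only 4 remains.
R8C4 = 2: row 8 has {1,3,4,5,6,8}; col 4 has {4,7,8,9}; box has {3,4,6,7,8} → only 2 remains.
R8C5 = 9: row 8 has {1,2,3,4,5,6,8}; col 5 has {1,2,3,4,7}; box has {2,3,4,6,7,8} → only 9 remains.
R9C2 = 2: row 9 has {4,6,7}; col 2 has {1,3,4,5,6,7,8,9}; box has {1,4,5,6,8,9} → only 2 remains.
R9C3 = 3: row 9 has {2,4,6,7}; col 3 has {1,4,5,6,9}; box has {1,2,4,5,6,8,9} → only 3 remains.
R9C6 = 1: row 9 has {2,3,4,6,7}; col 6 has {3,4,5,6,7,8}; box has {2,3,4,6,7,8,9} → only 1 remains.
R9C9 = 9: row 9 has {1,2,3,4,6,7}; col 9 has {1,2,3,4,6,8}; box has {1,2,3,4,5,6,7}; main diagonal has {1,2,3,4,5,6,7,8} → only 9 remains.
R1C9 = 7: row 1 has {1,4,6}; col 9 has {1,2,3,4,6,8,9}; box has {2,3,4,6}; anti-diagonal has {1,2,3,4,5,6,8,9} → only 7 remains.
R2C7 = 8: row 2 has {3,4,7}; col 7 has {1,3,4,5,6,7,9}; box has {2,3,4,6,7} → only 8 remains.
R2C9 = 5: row 2 has {3,4,7,8}; col 9 has {1,2,3,4,6,7,8,9}; box has {2,3,4,6,7,8} → only 5 remains.
R3C5 = 8: row 3 has {2,3,4,5,6,7,9}; col 5 has {1,2,3,4,7,9}; box has {4,7} → only 8 remains.
R3C8 = 1: row 3 has {2,3,4,5,6,7,8,9}; col 8 has {2,3,4,5,6,7}; box has {2,3,4,5,6,7,8} → only 1 remains.
R4C7 = 2: row 4 has {1,3,4,5,6,7,8,9}; col 7 has {1,3,4,5,6,7,8,9}; box has {1,3,4,5,6,7,8,9} → only 2 remains.
R5C1 = 8: row 5 has {1,2,3,4,5,7,9}; col 1 has {1,2,3,4,5,6,7,9}; box has {1,2,3,4,5,6,7,9} → only 8 remains.
R5C4 = 6: row 5 has {1,2,3,4,5,7,8,9}; col 4 has {2,4,7,8,9}; box has {1,2,3,4,5,7,8,9} → only 6 remains.
R8C3 = 7: row 8 has {1,2,3,4,5,6,8,9}; col 3 has {1,3,4,5,6,9}; box has {1,2,3,4,5,6,8,9} → only 7 remains.
R9C4 = 5: row 9 has {1,2,3,4,6,7,9}; col 4 has {2,4,6,7,8,9}; box has {1,2,3,4,6,7,8,9} → only 5 remains.
R9C8 = 8: row 9 has {1,2,3,4,5,6,7,9}; col 8 has {1,2,3,4,5,6,7}; box has {1,2,3,4,5,6,7,9} → only 8 remains.
R1C4 = 3: row 1 has {1,4,6,7}; col 4 has {2,4,5,6,7,8,9}; box has {4,7,8} → only 3 remains.
R1C5 = 5: row 1 has {1,3,4,6,7}; col 5 has {1,2,3,4,7,8,9}; box has {3,4,7,8} → only 5 remains.
R1C8 = 9: row 1 has {1,3,4,5,6,7}; col 8 has {1,2,3,4,5,6,7,8}; box has {1,2,3,4,5,6,7,8} → only 9 remains.
R2C3 = 2: row 2 has {3,4,5,7,8}; col 3 has {1,3,4,5,6,7,9}; box has {1,3,4,5,6,7,9} → only 2 remains.
R2C4 = 1: row 2 has {2,3,4,5,7,8}; col 4 has {2,3,4,5,6,7,8,9}; box has {3,4,5,7,8} → only 1 remains.
R2C5 = 6: row 2 has {1,2,3,4,5,7,8}; col 5 has {1,2,3,4,5,7,8,9}; box has {1,3,4,5,7,8} → only 6 remains.
R2C6 = 9: row 2 has {1,2,3,4,5,6,7,8}; col 6 has {1,3,4,5,6,7,8}; box has {1,3,4,5,6,7,8} → only 9 remains.

9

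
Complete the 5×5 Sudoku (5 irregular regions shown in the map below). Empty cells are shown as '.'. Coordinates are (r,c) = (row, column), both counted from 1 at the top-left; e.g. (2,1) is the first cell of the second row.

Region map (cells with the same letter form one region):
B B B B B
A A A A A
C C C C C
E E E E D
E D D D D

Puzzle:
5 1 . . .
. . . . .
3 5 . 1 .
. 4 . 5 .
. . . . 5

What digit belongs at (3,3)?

(2,3) = 5 (hidden single in row 2).
(2,1) = 4 (hidden single in column 1).
(2,5) = 1 (hidden single in row 2).
(5,3) = 1 (hidden single in region D).
(5,1) = 2 (sole candidate).
(5,2) = 3 (sole candidate).
(5,4) = 4 (sole candidate).
(2,2) = 2 (sole candidate).
(2,4) = 3 (sole candidate).
(4,1) = 1 (sole candidate).
(4,3) = 3 (sole candidate).
(4,5) = 2 (sole candidate).
(1,4) = 2 (sole candidate).
(3,5) = 4 (sole candidate).
(1,3) = 4 (sole candidate).
(1,5) = 3 (sole candidate).
(3,3) = 2: row 3 has {1,3,4,5}; col 3 has {1,3,4,5}; region has {1,3,4,5} → only 2 remains.

2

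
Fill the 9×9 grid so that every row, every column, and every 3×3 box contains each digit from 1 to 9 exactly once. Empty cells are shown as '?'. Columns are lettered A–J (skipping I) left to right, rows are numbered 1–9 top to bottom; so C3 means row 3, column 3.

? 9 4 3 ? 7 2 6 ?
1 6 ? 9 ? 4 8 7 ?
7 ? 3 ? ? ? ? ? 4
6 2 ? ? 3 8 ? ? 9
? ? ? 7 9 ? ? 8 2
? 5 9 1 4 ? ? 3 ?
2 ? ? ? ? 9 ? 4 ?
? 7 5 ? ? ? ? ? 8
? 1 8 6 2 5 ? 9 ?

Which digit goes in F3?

1

C2 = 2 (sole candidate).
E2 = 5 (sole candidate).
J2 = 3 (sole candidate).
B3 = 8 (sole candidate).
D3 = 2 (sole candidate).
D4 = 5 (sole candidate).
H4 = 1 (sole candidate).
C5 = 1 (sole candidate).
F5 = 6 (sole candidate).
A6 = 8 (sole candidate).
F6 = 2 (sole candidate).
B7 = 3 (sole candidate).
C7 = 6 (sole candidate).
D7 = 8 (sole candidate).
D8 = 4 (sole candidate).
E8 = 1 (sole candidate).
F8 = 3 (sole candidate).
G8 = 6 (sole candidate).
H8 = 2 (sole candidate).
A9 = 4 (sole candidate).
J9 = 7 (sole candidate).
A1 = 5 (sole candidate).
E1 = 8 (sole candidate).
J1 = 1 (sole candidate).
E3 = 6 (sole candidate).
F3 = 1: row 3 has {2,3,4,6,7,8}; col 6 has {2,3,4,5,6,7,8,9}; box has {2,3,4,5,6,7,8,9} → only 1 remains.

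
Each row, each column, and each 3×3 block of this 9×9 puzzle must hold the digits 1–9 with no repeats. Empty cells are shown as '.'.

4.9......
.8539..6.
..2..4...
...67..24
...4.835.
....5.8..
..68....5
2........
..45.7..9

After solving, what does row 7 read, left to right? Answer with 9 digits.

796831245

row 2, column 7 = 4 (hidden single in row 2).
row 3, column 7 = 5 (hidden single in row 3).
row 1, column 6 = 5 (hidden single in row 1).
row 3, column 8 = 9 (hidden single in row 3).
row 6, column 2 = 4 (hidden single in row 6).
row 8, column 2 = 5 (hidden single in row 8).
row 4, column 1 = 5 (hidden single in row 4).
row 4, column 3 = 8 (hidden single in row 4).
row 9, column 1 = 8 (hidden single in column 1).
row 5, column 2 = 2 (hidden single in column 2).
row 5, column 5 = 1 (sole candidate).
row 5, column 3 = 7 (sole candidate).
row 5, column 9 = 6 (sole candidate).
row 5, column 1 = 9 (sole candidate).
row 6, column 1 = 6 (hidden single in row 6).
row 7, column 2 = 9: in column 2, 9 can only go here (every other open cell in that column sees a 9).
row 8, column 6 = 6 (hidden single in column 6).
row 8, column 4 = 9 (hidden single in row 8).
row 6, column 4 = 2 (sole candidate).
row 6, column 6 = 9 (hidden single in row 6).
row 4, column 6 = 3 (sole candidate).
row 4, column 2 = 1 (sole candidate).
row 4, column 7 = 9 (sole candidate).
row 6, column 3 = 3 (sole candidate).
row 8, column 3 = 1 (sole candidate).
row 8, column 7 = 7 (sole candidate).
row 9, column 2 = 3 (sole candidate).
row 9, column 5 = 2 (sole candidate).
row 9, column 8 = 1 (sole candidate).
row 6, column 8 = 7 (sole candidate).
row 6, column 9 = 1 (sole candidate).
row 7, column 1 = 7: row 7 has {5,6,8,9}; col 1 has {2,4,5,6,8,9}; box has {1,2,3,4,5,6,8,9} → only 7 remains.
row 7, column 6 = 1: row 7 has {5,6,7,8,9}; col 6 has {3,4,5,6,7,8,9}; box has {2,5,6,7,8,9} → only 1 remains.
row 7, column 7 = 2: row 7 has {1,5,6,7,8,9}; col 7 has {3,4,5,7,8,9}; box has {1,5,7,9} → only 2 remains.
row 9, column 7 = 6 (sole candidate).
row 1, column 7 = 1 (sole candidate).
row 2, column 1 = 1 (sole candidate).
row 2, column 6 = 2 (sole candidate).
row 2, column 9 = 7 (sole candidate).
row 3, column 1 = 3 (sole candidate).
row 3, column 9 = 8 (sole candidate).
row 8, column 9 = 3 (sole candidate).
row 1, column 4 = 7 (sole candidate).
row 1, column 8 = 3 (sole candidate).
row 1, column 9 = 2 (sole candidate).
row 3, column 4 = 1 (sole candidate).
row 3, column 5 = 6 (sole candidate).
row 7, column 8 = 4: row 7 has {1,2,5,6,7,8,9}; col 8 has {1,2,3,5,6,7,9}; box has {1,2,3,5,6,7,9} → only 4 remains.
row 8, column 5 = 4 (sole candidate).
row 8, column 8 = 8 (sole candidate).
row 1, column 2 = 6 (sole candidate).
row 1, column 5 = 8 (sole candidate).
row 3, column 2 = 7 (sole candidate).
row 7, column 5 = 3: row 7 has {1,2,4,5,6,7,8,9}; col 5 has {1,2,4,5,6,7,8,9}; box has {1,2,4,5,6,7,8,9} → only 3 remains.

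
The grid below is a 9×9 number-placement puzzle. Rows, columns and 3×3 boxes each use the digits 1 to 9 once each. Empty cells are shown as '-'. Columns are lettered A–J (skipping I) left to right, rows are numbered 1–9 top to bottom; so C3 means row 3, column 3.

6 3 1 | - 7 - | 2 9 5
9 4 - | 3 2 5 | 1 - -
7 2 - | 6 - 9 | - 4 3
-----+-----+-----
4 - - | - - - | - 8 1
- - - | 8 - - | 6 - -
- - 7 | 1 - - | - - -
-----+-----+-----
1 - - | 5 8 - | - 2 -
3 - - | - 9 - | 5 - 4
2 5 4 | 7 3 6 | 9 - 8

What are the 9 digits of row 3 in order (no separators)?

D1 = 4 (sole candidate).
F1 = 8 (sole candidate).
C2 = 8 (sole candidate).
C3 = 5: row 3 has {2,3,4,6,7,9}; col 3 has {1,4,7,8}; box has {1,2,3,4,6,7,8,9} → only 5 remains.
E3 = 1: row 3 has {2,3,4,5,6,7,9}; col 5 has {2,3,7,8,9}; box has {2,3,4,5,6,7,8,9} → only 1 remains.
G3 = 8: row 3 has {1,2,3,4,5,6,7,9}; col 7 has {1,2,5,6,9}; box has {1,2,3,4,5,9} → only 8 remains.

725619843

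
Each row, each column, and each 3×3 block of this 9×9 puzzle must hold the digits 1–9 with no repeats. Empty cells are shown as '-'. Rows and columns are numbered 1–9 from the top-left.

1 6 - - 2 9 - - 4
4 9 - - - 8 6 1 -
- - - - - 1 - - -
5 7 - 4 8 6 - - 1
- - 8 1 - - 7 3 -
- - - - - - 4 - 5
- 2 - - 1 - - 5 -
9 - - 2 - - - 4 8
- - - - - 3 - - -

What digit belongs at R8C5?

R5C2 = 4: row 5 has {1,3,7,8}; col 2 has {2,6,7,9}; box has {5,7,8} → only 4 remains.
R3C5 = 4: in row 3, 4 can only go here (every other open cell in that row sees a 4).
R3C4 = 6: in row 3, 6 can only go here (every other open cell in that row sees a 6).
R4C3 = 3: in row 4, 3 can only go here (every other open cell in that row sees a 3).
R6C2 = 1: row 6 has {4,5}; col 2 has {2,4,6,7,9}; box has {3,4,5,7,8} → only 1 remains.
R6C8 = 8: in row 6, 8 can only go here (every other open cell in that row sees an 8).
R1C8 = 7: row 1 has {1,2,4,6,9}; col 8 has {1,3,4,5,8}; box has {1,4,6} → only 7 remains.
R1C3 = 5: row 1 has {1,2,4,6,7,9}; col 3 has {3,8}; box has {1,4,6,9} → only 5 remains.
R1C4 = 3: row 1 has {1,2,4,5,6,7,9}; col 4 has {1,2,4,6}; box has {1,2,4,6,8,9} → only 3 remains.
R1C7 = 8: row 1 has {1,2,3,4,5,6,7,9}; col 7 has {4,6,7}; box has {1,4,6,7} → only 8 remains.
R2C9 = 3: in row 2, 3 can only go here (every other open cell in that row sees a 3).
R2C3 = 2: in row 2, 2 can only go here (every other open cell in that row sees a 2).
R3C3 = 7: row 3 has {1,4,6}; col 3 has {2,3,5,8}; box has {1,2,4,5,6,9} → only 7 remains.
R3C7 = 5: in row 3, 5 can only go here (every other open cell in that row sees a 5).
R6C5 = 3: in row 6, 3 can only go here (every other open cell in that row sees a 3).
R9C3 = 4: in row 9, 4 can only go here (every other open cell in that row sees a 4).
R7C3 = 6: row 7 has {1,2,5}; col 3 has {2,3,4,5,7,8}; box has {2,4,9} → only 6 remains.
R8C3 = 1: row 8 has {2,4,8,9}; col 3 has {2,3,4,5,6,7,8}; box has {2,4,6,9} → only 1 remains.
R8C7 = 3: row 8 has {1,2,4,8,9}; col 7 has {4,5,6,7,8}; box has {4,5,8} → only 3 remains.
R6C3 = 9: row 6 has {1,3,4,5,8}; col 3 has {1,2,3,4,5,6,7,8}; box has {1,3,4,5,7,8} → only 9 remains.
R6C4 = 7: row 6 has {1,3,4,5,8,9}; col 4 has {1,2,3,4,6}; box has {1,3,4,6,8} → only 7 remains.
R6C6 = 2: row 6 has {1,3,4,5,7,8,9}; col 6 has {1,3,6,8,9}; box has {1,3,4,6,7,8} → only 2 remains.
R7C7 = 9: row 7 has {1,2,5,6}; col 7 has {3,4,5,6,7,8}; box has {3,4,5,8} → only 9 remains.
R7C9 = 7: row 7 has {1,2,5,6,9}; col 9 has {1,3,4,5,8}; box has {3,4,5,8,9} → only 7 remains.
R8C2 = 5: row 8 has {1,2,3,4,8,9}; col 2 has {1,2,4,6,7,9}; box has {1,2,4,6,9} → only 5 remains.
R8C6 = 7: row 8 has {1,2,3,4,5,8,9}; col 6 has {1,2,3,6,8,9}; box has {1,2,3} → only 7 remains.
R9C2 = 8: row 9 has {3,4}; col 2 has {1,2,4,5,6,7,9}; box has {1,2,4,5,6,9} → only 8 remains.
R2C4 = 5: row 2 has {1,2,3,4,6,8,9}; col 4 has {1,2,3,4,6,7}; box has {1,2,3,4,6,8,9} → only 5 remains.
R2C5 = 7: row 2 has {1,2,3,4,5,6,8,9}; col 5 has {1,2,3,4,8}; box has {1,2,3,4,5,6,8,9} → only 7 remains.
R3C2 = 3: row 3 has {1,4,5,6,7}; col 2 has {1,2,4,5,6,7,8,9}; box has {1,2,4,5,6,7,9} → only 3 remains.
R4C7 = 2: row 4 has {1,3,4,5,6,7,8}; col 7 has {3,4,5,6,7,8,9}; box has {1,3,4,5,7,8} → only 2 remains.
R4C8 = 9: row 4 has {1,2,3,4,5,6,7,8}; col 8 has {1,3,4,5,7,8}; box has {1,2,3,4,5,7,8} → only 9 remains.
R5C6 = 5: row 5 has {1,3,4,7,8}; col 6 has {1,2,3,6,7,8,9}; box has {1,2,3,4,6,7,8} → only 5 remains.
R5C9 = 6: row 5 has {1,3,4,5,7,8}; col 9 has {1,3,4,5,7,8}; box has {1,2,3,4,5,7,8,9} → only 6 remains.
R6C1 = 6: row 6 has {1,2,3,4,5,7,8,9}; col 1 has {1,4,5,9}; box has {1,3,4,5,7,8,9} → only 6 remains.
R7C1 = 3: row 7 has {1,2,5,6,7,9}; col 1 has {1,4,5,6,9}; box has {1,2,4,5,6,8,9} → only 3 remains.
R7C4 = 8: row 7 has {1,2,3,5,6,7,9}; col 4 has {1,2,3,4,5,6,7}; box has {1,2,3,7} → only 8 remains.
R7C6 = 4: row 7 has {1,2,3,5,6,7,8,9}; col 6 has {1,2,3,5,6,7,8,9}; box has {1,2,3,7,8} → only 4 remains.
R8C5 = 6: row 8 has {1,2,3,4,5,7,8,9}; col 5 has {1,2,3,4,7,8}; box has {1,2,3,4,7,8} → only 6 remains.

6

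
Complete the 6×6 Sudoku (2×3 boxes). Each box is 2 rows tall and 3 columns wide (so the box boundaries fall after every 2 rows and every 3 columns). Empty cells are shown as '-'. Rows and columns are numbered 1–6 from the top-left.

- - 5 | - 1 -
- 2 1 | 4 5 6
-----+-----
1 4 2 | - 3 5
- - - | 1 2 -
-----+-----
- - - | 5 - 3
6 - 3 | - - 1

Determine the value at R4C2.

3

R1C6 = 2: row 1 has {1,5}; col 6 has {1,3,5,6}; box has {1,4,5,6} → only 2 remains.
R2C1 = 3: row 2 has {1,2,4,5,6}; col 1 has {1,6}; box has {1,2,5} → only 3 remains.
R3C4 = 6: row 3 has {1,2,3,4,5}; col 4 has {1,4,5}; box has {1,2,3,5} → only 6 remains.
R4C1 = 5: row 4 has {1,2}; col 1 has {1,3,6}; box has {1,2,4} → only 5 remains.
R4C3 = 6: row 4 has {1,2,5}; col 3 has {1,2,3,5}; box has {1,2,4,5} → only 6 remains.
R4C6 = 4: row 4 has {1,2,5,6}; col 6 has {1,2,3,5,6}; box has {1,2,3,5,6} → only 4 remains.
R5C2 = 1: row 5 has {3,5}; col 2 has {2,4}; box has {3,6} → only 1 remains.
R5C3 = 4: row 5 has {1,3,5}; col 3 has {1,2,3,5,6}; box has {1,3,6} → only 4 remains.
R5C5 = 6: row 5 has {1,3,4,5}; col 5 has {1,2,3,5}; box has {1,3,5} → only 6 remains.
R6C2 = 5: row 6 has {1,3,6}; col 2 has {1,2,4}; box has {1,3,4,6} → only 5 remains.
R6C4 = 2: row 6 has {1,3,5,6}; col 4 has {1,4,5,6}; box has {1,3,5,6} → only 2 remains.
R6C5 = 4: row 6 has {1,2,3,5,6}; col 5 has {1,2,3,5,6}; box has {1,2,3,5,6} → only 4 remains.
R1C1 = 4: row 1 has {1,2,5}; col 1 has {1,3,5,6}; box has {1,2,3,5} → only 4 remains.
R1C2 = 6: row 1 has {1,2,4,5}; col 2 has {1,2,4,5}; box has {1,2,3,4,5} → only 6 remains.
R1C4 = 3: row 1 has {1,2,4,5,6}; col 4 has {1,2,4,5,6}; box has {1,2,4,5,6} → only 3 remains.
R4C2 = 3: row 4 has {1,2,4,5,6}; col 2 has {1,2,4,5,6}; box has {1,2,4,5,6} → only 3 remains.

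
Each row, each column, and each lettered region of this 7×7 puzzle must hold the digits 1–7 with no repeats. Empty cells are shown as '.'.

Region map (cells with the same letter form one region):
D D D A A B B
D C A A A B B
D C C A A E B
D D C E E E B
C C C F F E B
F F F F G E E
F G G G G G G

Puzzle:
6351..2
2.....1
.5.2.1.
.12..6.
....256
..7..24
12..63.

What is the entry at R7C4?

R6C2 = 6 (sole candidate).
R7C3 = 4 (sole candidate).
R3C3 = 6 (hidden single in row 3).
R2C3 = 3 (sole candidate).
R5C3 = 1 (sole candidate).
R2C4 = 6 (hidden single in row 2).
R2C5 = 5 (hidden single in row 2).
R6C5 = 1 (sole candidate).
R3C7 = 3 (hidden single in row 3).
R4C1 = 4 (hidden single in row 4).
R4C7 = 5 (hidden single in row 4).
R3C1 = 7 (sole candidate).
R3C5 = 4 (sole candidate).
R5C1 = 3 (sole candidate).
R5C4 = 4 (sole candidate).
R6C1 = 5 (sole candidate).
R6C4 = 3 (sole candidate).
R7C7 = 7 (sole candidate).
R1C5 = 7 (sole candidate).
R1C6 = 4 (sole candidate).
R2C6 = 7 (sole candidate).
R4C4 = 7 (sole candidate).
R4C5 = 3 (sole candidate).
R5C2 = 7 (sole candidate).
R7C4 = 5: row 7 has {1,2,3,4,6,7}; col 4 has {1,2,3,4,6,7}; region has {1,2,3,4,6,7} → only 5 remains.

5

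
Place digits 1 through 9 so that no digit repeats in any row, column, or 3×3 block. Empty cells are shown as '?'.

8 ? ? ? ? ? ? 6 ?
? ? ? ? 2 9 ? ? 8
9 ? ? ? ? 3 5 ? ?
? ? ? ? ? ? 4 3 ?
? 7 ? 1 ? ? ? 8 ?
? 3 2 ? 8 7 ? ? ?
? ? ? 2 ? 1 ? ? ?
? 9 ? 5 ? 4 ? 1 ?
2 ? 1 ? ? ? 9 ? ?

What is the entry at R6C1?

5

R1C6 = 5: row 1 has {6,8}; col 6 has {1,3,4,7,9}; box has {2,3,9} → only 5 remains.
R1C9 = 9: in row 1, 9 can only go here (every other open cell in that row sees a 9).
R3C4 = 8: in row 3, 8 can only go here (every other open cell in that row sees an 8).
R4C9 = 7: in row 4, 7 can only go here (every other open cell in that row sees a 7).
R4C6 = 2: in row 4, 2 can only go here (every other open cell in that row sees a 2).
R5C6 = 6: row 5 has {1,7,8}; col 6 has {1,2,3,4,5,7,9}; box has {1,2,7,8} → only 6 remains.
R5C7 = 2: row 5 has {1,6,7,8}; col 7 has {4,5,9}; box has {3,4,7,8} → only 2 remains.
R5C9 = 5: row 5 has {1,2,6,7,8}; col 9 has {7,8,9}; box has {2,3,4,7,8} → only 5 remains.
R6C8 = 9: row 6 has {2,3,7,8}; col 8 has {1,3,6,8}; box has {2,3,4,5,7,8} → only 9 remains.
R9C6 = 8: row 9 has {1,2,9}; col 6 has {1,2,3,4,5,6,7,9}; box has {1,2,4,5} → only 8 remains.
R4C4 = 9: row 4 has {2,3,4,7}; col 4 has {1,2,5,8}; box has {1,2,6,7,8} → only 9 remains.
R4C5 = 5: row 4 has {2,3,4,7,9}; col 5 has {2,8}; box has {1,2,6,7,8,9} → only 5 remains.
R5C1 = 4: row 5 has {1,2,5,6,7,8}; col 1 has {2,8,9}; box has {2,3,7} → only 4 remains.
R5C3 = 9: row 5 has {1,2,4,5,6,7,8}; col 3 has {1,2}; box has {2,3,4,7} → only 9 remains.
R5C5 = 3: row 5 has {1,2,4,5,6,7,8,9}; col 5 has {2,5,8}; box has {1,2,5,6,7,8,9} → only 3 remains.
R6C4 = 4: row 6 has {2,3,7,8,9}; col 4 has {1,2,5,8,9}; box has {1,2,3,5,6,7,8,9} → only 4 remains.
R1C4 = 7: row 1 has {5,6,8,9}; col 4 has {1,2,4,5,8,9}; box has {2,3,5,8,9} → only 7 remains.
R2C4 = 6: row 2 has {2,8,9}; col 4 has {1,2,4,5,7,8,9}; box has {2,3,5,7,8,9} → only 6 remains.
R9C4 = 3: row 9 has {1,2,8,9}; col 4 has {1,2,4,5,6,7,8,9}; box has {1,2,4,5,8} → only 3 remains.
R1C2 = 2: in row 1, 2 can only go here (every other open cell in that row sees a 2).
R6C1 = 5: in row 6, 5 can only go here (every other open cell in that row sees a 5).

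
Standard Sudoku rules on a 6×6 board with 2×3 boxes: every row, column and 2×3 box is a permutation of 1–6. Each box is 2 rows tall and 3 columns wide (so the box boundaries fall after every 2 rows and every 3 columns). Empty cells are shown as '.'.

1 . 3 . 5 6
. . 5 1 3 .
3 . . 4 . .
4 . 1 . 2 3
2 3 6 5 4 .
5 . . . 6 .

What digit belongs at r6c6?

r1c4 = 2 (sole candidate).
r2c1 = 6 (sole candidate).
r2c6 = 4 (sole candidate).
r3c3 = 2 (sole candidate).
r3c5 = 1 (sole candidate).
r3c6 = 5 (sole candidate).
r4c4 = 6 (sole candidate).
r5c6 = 1 (sole candidate).
r6c3 = 4 (sole candidate).
r6c4 = 3 (sole candidate).
r6c6 = 2: row 6 has {3,4,5,6}; col 6 has {1,3,4,5,6}; box has {1,3,4,5,6} → only 2 remains.

2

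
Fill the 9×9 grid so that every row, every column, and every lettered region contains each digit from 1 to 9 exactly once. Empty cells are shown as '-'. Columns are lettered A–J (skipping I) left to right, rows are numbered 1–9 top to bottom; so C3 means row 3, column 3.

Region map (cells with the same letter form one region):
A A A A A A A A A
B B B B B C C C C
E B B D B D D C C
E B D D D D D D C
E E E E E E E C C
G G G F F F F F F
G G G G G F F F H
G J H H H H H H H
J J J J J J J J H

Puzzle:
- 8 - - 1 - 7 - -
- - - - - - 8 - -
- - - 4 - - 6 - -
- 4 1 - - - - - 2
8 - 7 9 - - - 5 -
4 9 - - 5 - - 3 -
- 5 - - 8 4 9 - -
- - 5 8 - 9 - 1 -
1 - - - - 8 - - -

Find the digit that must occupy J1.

5

C3 = 8: in row 3, 8 can only go here (every other open cell in that row sees an 8).
A4 = 6: in row 4, 6 can only go here (every other open cell in that row sees a 6).
H4 = 8: in row 4, 8 can only go here (every other open cell in that row sees an 8).
E4 = 9: in row 4, 9 can only go here (every other open cell in that row sees a 9).
J5 = 6: in row 5, 6 can only go here (every other open cell in that row sees a 6).
J6 = 8: in row 6, 8 can only go here (every other open cell in that row sees an 8).
D7 = 1: in row 7, 1 can only go here (every other open cell in that row sees a 1).
J1 = 5: in column 9, 5 can only go here (every other open cell in that column sees a 5).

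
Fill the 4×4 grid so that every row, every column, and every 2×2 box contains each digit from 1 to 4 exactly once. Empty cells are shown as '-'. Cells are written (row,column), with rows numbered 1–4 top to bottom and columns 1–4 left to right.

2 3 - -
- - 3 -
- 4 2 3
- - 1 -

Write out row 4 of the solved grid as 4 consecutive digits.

(1,3) = 4 (sole candidate).
(1,4) = 1 (sole candidate).
(2,2) = 1 (sole candidate).
(2,4) = 2 (sole candidate).
(3,1) = 1 (sole candidate).
(4,1) = 3: row 4 has {1}; col 1 has {1,2}; box has {1,4} → only 3 remains.
(4,2) = 2: row 4 has {1,3}; col 2 has {1,3,4}; box has {1,3,4} → only 2 remains.
(4,4) = 4: row 4 has {1,2,3}; col 4 has {1,2,3}; box has {1,2,3} → only 4 remains.

3214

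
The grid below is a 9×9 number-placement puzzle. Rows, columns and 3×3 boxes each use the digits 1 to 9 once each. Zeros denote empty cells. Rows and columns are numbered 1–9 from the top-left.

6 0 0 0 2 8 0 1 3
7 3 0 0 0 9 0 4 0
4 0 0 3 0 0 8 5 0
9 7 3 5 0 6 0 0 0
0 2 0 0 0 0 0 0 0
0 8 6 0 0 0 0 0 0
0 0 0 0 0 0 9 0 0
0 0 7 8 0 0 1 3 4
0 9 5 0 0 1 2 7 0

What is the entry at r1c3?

r1c2 = 5 (sole candidate).
r1c3 = 9: row 1 has {1,2,3,5,6,8}; col 3 has {3,5,6,7}; box has {3,4,5,6,7} → only 9 remains.

9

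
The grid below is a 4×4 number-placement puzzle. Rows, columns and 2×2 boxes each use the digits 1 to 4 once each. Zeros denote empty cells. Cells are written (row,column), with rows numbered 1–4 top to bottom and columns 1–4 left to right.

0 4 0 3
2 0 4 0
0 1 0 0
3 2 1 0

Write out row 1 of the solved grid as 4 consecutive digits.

1423

(1,1) = 1: row 1 has {3,4}; col 1 has {2,3}; box has {2,4} → only 1 remains.
(1,3) = 2: row 1 has {1,3,4}; col 3 has {1,4}; box has {3,4} → only 2 remains.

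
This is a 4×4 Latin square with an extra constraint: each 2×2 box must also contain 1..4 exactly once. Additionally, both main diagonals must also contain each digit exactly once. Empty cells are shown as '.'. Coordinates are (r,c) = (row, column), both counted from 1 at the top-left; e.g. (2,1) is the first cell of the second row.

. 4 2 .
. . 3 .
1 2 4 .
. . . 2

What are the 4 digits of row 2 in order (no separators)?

(1,1) = 3 (sole candidate).
(1,4) = 1 (sole candidate).
(2,1) = 2: row 2 has {3}; col 1 has {1,3}; box has {3,4} → only 2 remains.
(2,2) = 1: row 2 has {2,3}; col 2 has {2,4}; box has {2,3,4}; main diagonal has {2,3,4} → only 1 remains.
(2,4) = 4: row 2 has {1,2,3}; col 4 has {1,2}; box has {1,2,3} → only 4 remains.

2134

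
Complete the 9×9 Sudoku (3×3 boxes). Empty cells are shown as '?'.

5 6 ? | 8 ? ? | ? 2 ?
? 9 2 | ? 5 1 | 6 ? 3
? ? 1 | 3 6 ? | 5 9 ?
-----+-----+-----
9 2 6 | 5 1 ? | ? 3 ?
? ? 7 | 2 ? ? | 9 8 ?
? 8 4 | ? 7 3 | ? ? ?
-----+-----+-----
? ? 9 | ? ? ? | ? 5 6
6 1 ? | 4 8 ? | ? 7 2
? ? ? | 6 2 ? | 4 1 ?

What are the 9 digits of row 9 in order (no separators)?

R1C3 = 3 (sole candidate).
R2C4 = 7 (sole candidate).
R2C8 = 4 (sole candidate).
R4C7 = 7 (sole candidate).
R4C9 = 4 (sole candidate).
R5C5 = 4 (sole candidate).
R5C6 = 6 (sole candidate).
R6C1 = 1 (sole candidate).
R6C4 = 9 (sole candidate).
R6C7 = 2 (sole candidate).
R6C8 = 6 (sole candidate).
R6C9 = 5 (sole candidate).
R7C4 = 1 (sole candidate).
R7C5 = 3 (sole candidate).
R7C6 = 7 (sole candidate).
R7C7 = 8 (sole candidate).
R8C3 = 5 (sole candidate).
R8C6 = 9 (sole candidate).
R8C7 = 3 (sole candidate).
R9C3 = 8: row 9 has {1,2,4,6}; col 3 has {1,2,3,4,5,6,7,9}; box has {1,5,6,9} → only 8 remains.
R9C6 = 5: row 9 has {1,2,4,6,8}; col 6 has {1,3,6,7,9}; box has {1,2,3,4,6,7,8,9} → only 5 remains.
R9C9 = 9: row 9 has {1,2,4,5,6,8}; col 9 has {2,3,4,5,6}; box has {1,2,3,4,5,6,7,8} → only 9 remains.
R1C5 = 9 (sole candidate).
R1C6 = 4 (sole candidate).
R1C7 = 1 (sole candidate).
R1C9 = 7 (sole candidate).
R2C1 = 8 (sole candidate).
R3C6 = 2 (sole candidate).
R3C9 = 8 (sole candidate).
R4C6 = 8 (sole candidate).
R5C1 = 3 (sole candidate).
R5C2 = 5 (sole candidate).
R5C9 = 1 (sole candidate).
R7C2 = 4 (sole candidate).
R9C1 = 7: row 9 has {1,2,4,5,6,8,9}; col 1 has {1,3,5,6,8,9}; box has {1,4,5,6,8,9} → only 7 remains.
R9C2 = 3: row 9 has {1,2,4,5,6,7,8,9}; col 2 has {1,2,4,5,6,8,9}; box has {1,4,5,6,7,8,9} → only 3 remains.

738625419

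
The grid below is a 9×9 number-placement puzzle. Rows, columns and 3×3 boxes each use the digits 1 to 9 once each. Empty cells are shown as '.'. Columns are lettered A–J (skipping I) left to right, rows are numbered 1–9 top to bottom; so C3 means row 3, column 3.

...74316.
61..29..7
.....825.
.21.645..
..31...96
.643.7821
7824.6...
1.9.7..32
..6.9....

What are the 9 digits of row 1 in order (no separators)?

D2 = 5: row 2 has {1,2,6,7,9}; col 4 has {1,3,4,7}; box has {2,3,4,7,8,9} → only 5 remains.
C3 = 7: row 3 has {2,5,8}; col 3 has {1,2,3,4,6,9}; box has {1,6} → only 7 remains.
D3 = 6: row 3 has {2,5,7,8}; col 4 has {1,3,4,5,7}; box has {2,3,4,5,7,8,9} → only 6 remains.
E3 = 1: row 3 has {2,5,6,7,8}; col 5 has {2,4,6,7,9}; box has {2,3,4,5,6,7,8,9} → only 1 remains.
H4 = 7: row 4 has {1,2,4,5,6}; col 8 has {2,3,5,6,9}; box has {1,2,5,6,8,9} → only 7 remains.
J4 = 3: row 4 has {1,2,4,5,6,7}; col 9 has {1,2,6,7}; box has {1,2,5,6,7,8,9} → only 3 remains.
G5 = 4: row 5 has {1,3,6,9}; col 7 has {1,2,5,8}; box has {1,2,3,5,6,7,8,9} → only 4 remains.
E6 = 5: row 6 has {1,2,3,4,6,7,8}; col 5 has {1,2,4,6,7,9}; box has {1,3,4,6,7} → only 5 remains.
E7 = 3: row 7 has {2,4,6,7,8}; col 5 has {1,2,4,5,6,7,9}; box has {4,6,7,9} → only 3 remains.
G7 = 9: row 7 has {2,3,4,6,7,8}; col 7 has {1,2,4,5,8}; box has {2,3} → only 9 remains.
H7 = 1: row 7 has {2,3,4,6,7,8,9}; col 8 has {2,3,5,6,7,9}; box has {2,3,9} → only 1 remains.
J7 = 5: row 7 has {1,2,3,4,6,7,8,9}; col 9 has {1,2,3,6,7}; box has {1,2,3,9} → only 5 remains.
D8 = 8: row 8 has {1,2,3,7,9}; col 4 has {1,3,4,5,6,7}; box has {3,4,6,7,9} → only 8 remains.
F8 = 5: row 8 has {1,2,3,7,8,9}; col 6 has {3,4,6,7,8,9}; box has {3,4,6,7,8,9} → only 5 remains.
G8 = 6: row 8 has {1,2,3,5,7,8,9}; col 7 has {1,2,4,5,8,9}; box has {1,2,3,5,9} → only 6 remains.
D9 = 2: row 9 has {6,9}; col 4 has {1,3,4,5,6,7,8}; box has {3,4,5,6,7,8,9} → only 2 remains.
F9 = 1: row 9 has {2,6,9}; col 6 has {3,4,5,6,7,8,9}; box has {2,3,4,5,6,7,8,9} → only 1 remains.
G9 = 7: row 9 has {1,2,6,9}; col 7 has {1,2,4,5,6,8,9}; box has {1,2,3,5,6,9} → only 7 remains.
C2 = 8: row 2 has {1,2,5,6,7,9}; col 3 has {1,2,3,4,6,7,9}; box has {1,6,7} → only 8 remains.
G2 = 3: row 2 has {1,2,5,6,7,8,9}; col 7 has {1,2,4,5,6,7,8,9}; box has {1,2,5,6,7} → only 3 remains.
H2 = 4: row 2 has {1,2,3,5,6,7,8,9}; col 8 has {1,2,3,5,6,7,9}; box has {1,2,3,5,6,7} → only 4 remains.
J3 = 9: row 3 has {1,2,5,6,7,8}; col 9 has {1,2,3,5,6,7}; box has {1,2,3,4,5,6,7} → only 9 remains.
D4 = 9: row 4 has {1,2,3,4,5,6,7}; col 4 has {1,2,3,4,5,6,7,8}; box has {1,3,4,5,6,7} → only 9 remains.
E5 = 8: row 5 has {1,3,4,6,9}; col 5 has {1,2,3,4,5,6,7,9}; box has {1,3,4,5,6,7,9} → only 8 remains.
F5 = 2: row 5 has {1,3,4,6,8,9}; col 6 has {1,3,4,5,6,7,8,9}; box has {1,3,4,5,6,7,8,9} → only 2 remains.
A6 = 9: row 6 has {1,2,3,4,5,6,7,8}; col 1 has {1,6,7}; box has {1,2,3,4,6} → only 9 remains.
B8 = 4: row 8 has {1,2,3,5,6,7,8,9}; col 2 has {1,2,6,8}; box has {1,2,6,7,8,9} → only 4 remains.
H9 = 8: row 9 has {1,2,6,7,9}; col 8 has {1,2,3,4,5,6,7,9}; box has {1,2,3,5,6,7,9} → only 8 remains.
J9 = 4: row 9 has {1,2,6,7,8,9}; col 9 has {1,2,3,5,6,7,9}; box has {1,2,3,5,6,7,8,9} → only 4 remains.
C1 = 5: row 1 has {1,3,4,6,7}; col 3 has {1,2,3,4,6,7,8,9}; box has {1,6,7,8} → only 5 remains.
J1 = 8: row 1 has {1,3,4,5,6,7}; col 9 has {1,2,3,4,5,6,7,9}; box has {1,2,3,4,5,6,7,9} → only 8 remains.
B3 = 3: row 3 has {1,2,5,6,7,8,9}; col 2 has {1,2,4,6,8}; box has {1,5,6,7,8} → only 3 remains.
A4 = 8: row 4 has {1,2,3,4,5,6,7,9}; col 1 has {1,6,7,9}; box has {1,2,3,4,6,9} → only 8 remains.
A5 = 5: row 5 has {1,2,3,4,6,8,9}; col 1 has {1,6,7,8,9}; box has {1,2,3,4,6,8,9} → only 5 remains.
B5 = 7: row 5 has {1,2,3,4,5,6,8,9}; col 2 has {1,2,3,4,6,8}; box has {1,2,3,4,5,6,8,9} → only 7 remains.
A9 = 3: row 9 has {1,2,4,6,7,8,9}; col 1 has {1,5,6,7,8,9}; box has {1,2,4,6,7,8,9} → only 3 remains.
B9 = 5: row 9 has {1,2,3,4,6,7,8,9}; col 2 has {1,2,3,4,6,7,8}; box has {1,2,3,4,6,7,8,9} → only 5 remains.
A1 = 2: row 1 has {1,3,4,5,6,7,8}; col 1 has {1,3,5,6,7,8,9}; box has {1,3,5,6,7,8} → only 2 remains.
B1 = 9: row 1 has {1,2,3,4,5,6,7,8}; col 2 has {1,2,3,4,5,6,7,8}; box has {1,2,3,5,6,7,8} → only 9 remains.

295743168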